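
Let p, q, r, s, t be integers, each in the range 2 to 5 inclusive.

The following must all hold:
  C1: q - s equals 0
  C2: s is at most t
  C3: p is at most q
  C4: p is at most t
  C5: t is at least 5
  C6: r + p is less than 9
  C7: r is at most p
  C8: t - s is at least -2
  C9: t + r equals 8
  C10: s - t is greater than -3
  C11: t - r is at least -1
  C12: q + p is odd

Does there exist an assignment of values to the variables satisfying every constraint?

Take p = 4, q = 5, r = 3, s = 5, t = 5. Then constraint 1: q - s = 0; constraint 6: r + p = 7, and every other listed constraint is also met.

Satisfiable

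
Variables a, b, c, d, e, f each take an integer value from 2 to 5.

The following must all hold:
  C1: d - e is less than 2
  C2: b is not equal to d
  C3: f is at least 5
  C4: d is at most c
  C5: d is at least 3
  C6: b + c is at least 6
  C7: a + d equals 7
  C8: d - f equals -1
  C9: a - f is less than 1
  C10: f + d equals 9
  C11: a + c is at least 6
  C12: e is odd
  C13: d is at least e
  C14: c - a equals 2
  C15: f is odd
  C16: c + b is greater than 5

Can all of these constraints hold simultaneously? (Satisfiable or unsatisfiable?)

Satisfiable

One satisfying assignment is a = 3, b = 3, c = 5, d = 4, e = 3, f = 5.
For the less obvious constraints — constraint 1: d - e = 1; constraint 6: b + c = 8; constraint 7: a + d = 7 — and the others hold by inspection.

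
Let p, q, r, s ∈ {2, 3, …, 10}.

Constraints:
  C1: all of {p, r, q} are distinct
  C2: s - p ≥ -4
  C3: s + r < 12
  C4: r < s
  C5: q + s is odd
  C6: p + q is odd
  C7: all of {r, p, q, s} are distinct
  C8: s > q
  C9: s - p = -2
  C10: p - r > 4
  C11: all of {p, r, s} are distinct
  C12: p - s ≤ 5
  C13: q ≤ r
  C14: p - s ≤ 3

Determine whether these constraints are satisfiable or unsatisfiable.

Satisfiable

Setting (p, q, r, s) = (9, 2, 3, 7) satisfies everything: constraint 2: s - p = -2; constraint 3: s + r = 10; constraint 9: s - p = -2, and the others follow.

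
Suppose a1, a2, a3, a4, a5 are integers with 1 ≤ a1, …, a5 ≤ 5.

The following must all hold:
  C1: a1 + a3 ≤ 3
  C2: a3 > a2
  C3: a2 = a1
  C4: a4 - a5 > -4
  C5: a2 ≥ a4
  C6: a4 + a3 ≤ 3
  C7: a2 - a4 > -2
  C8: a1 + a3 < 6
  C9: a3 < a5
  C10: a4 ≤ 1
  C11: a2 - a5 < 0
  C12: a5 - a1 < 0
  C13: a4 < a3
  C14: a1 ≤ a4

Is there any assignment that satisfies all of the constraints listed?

Unsatisfiable

Constraints 9, 12, 13, and 14 give a4 < a3, a3 < a5, a5 < a1, a1 ≤ a4. Chaining: a4 < a3 < a5 < a1 ≤ a4, which forces a4 < a4 — impossible.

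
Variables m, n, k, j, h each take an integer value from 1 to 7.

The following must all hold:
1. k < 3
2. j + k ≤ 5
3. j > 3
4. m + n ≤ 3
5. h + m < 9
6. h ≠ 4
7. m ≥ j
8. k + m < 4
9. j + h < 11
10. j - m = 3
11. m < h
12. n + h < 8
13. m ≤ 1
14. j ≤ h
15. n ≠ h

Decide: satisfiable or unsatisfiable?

Unsatisfiable

From constraint 3: j ≥ 4. From constraints 7 and 13: j ≤ m and m ≤ 1, so j ≤ 1. But 1 < 4, so no value of j works.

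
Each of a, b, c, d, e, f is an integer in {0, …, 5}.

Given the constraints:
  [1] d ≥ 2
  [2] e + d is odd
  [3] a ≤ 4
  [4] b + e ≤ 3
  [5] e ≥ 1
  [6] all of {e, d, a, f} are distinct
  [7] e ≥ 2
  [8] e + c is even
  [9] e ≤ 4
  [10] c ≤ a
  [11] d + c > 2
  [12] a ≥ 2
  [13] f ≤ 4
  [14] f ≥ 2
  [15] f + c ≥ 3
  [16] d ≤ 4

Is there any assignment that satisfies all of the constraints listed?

Constraints 1, 3, 7, 9, 12, 13, 14, and 16 confine each of e, d, a, f to the 3 values {2, …, 4}.
Constraint 6 requires all 4 of them to be distinct, but only 3 values are available — impossible by the pigeonhole principle.

Unsatisfiable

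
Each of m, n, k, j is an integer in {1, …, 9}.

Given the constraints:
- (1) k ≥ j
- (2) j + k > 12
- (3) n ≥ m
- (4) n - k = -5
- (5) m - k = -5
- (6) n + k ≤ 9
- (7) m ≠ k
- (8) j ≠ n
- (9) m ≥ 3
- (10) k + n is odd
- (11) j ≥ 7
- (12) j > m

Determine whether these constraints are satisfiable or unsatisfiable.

Unsatisfiable

From constraints 3 and 9: n ≥ m ≥ 3. From constraints 1 and 11: k ≥ j ≥ 7. Hence n + k ≥ 10. But constraint 6 requires n + k ≤ 9, and 9 < 10. Contradiction.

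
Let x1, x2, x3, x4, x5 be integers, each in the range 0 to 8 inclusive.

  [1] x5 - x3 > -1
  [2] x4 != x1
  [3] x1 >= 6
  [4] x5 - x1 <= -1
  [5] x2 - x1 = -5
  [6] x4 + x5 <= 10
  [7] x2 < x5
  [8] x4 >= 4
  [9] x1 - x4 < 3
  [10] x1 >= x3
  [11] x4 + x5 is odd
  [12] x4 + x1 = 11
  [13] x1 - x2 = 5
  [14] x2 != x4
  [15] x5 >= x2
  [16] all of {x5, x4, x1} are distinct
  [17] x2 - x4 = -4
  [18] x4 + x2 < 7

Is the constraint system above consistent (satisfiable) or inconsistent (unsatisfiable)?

Satisfiable

The assignment x1 = 6, x2 = 1, x3 = 4, x4 = 5, x5 = 4 works:
  constraint 1 holds since x5 - x3 = 0.
  constraint 4 holds since x5 - x1 = -2.
  constraint 5 holds since x2 - x1 = -5.
The rest check out directly.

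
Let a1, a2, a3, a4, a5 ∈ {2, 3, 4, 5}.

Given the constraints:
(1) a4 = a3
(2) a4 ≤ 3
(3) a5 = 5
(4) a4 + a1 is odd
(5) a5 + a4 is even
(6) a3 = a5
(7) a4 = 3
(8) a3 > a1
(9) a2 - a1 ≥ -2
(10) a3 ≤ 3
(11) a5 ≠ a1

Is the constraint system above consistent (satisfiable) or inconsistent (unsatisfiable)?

Unsatisfiable

Constraint 7 fixes a4 = 3 and constraint 3 fixes a5 = 5. Constraints 1 and 6 give a4 = a3 = a5, so a4 = a5. But 3 ≠ 5 — contradiction.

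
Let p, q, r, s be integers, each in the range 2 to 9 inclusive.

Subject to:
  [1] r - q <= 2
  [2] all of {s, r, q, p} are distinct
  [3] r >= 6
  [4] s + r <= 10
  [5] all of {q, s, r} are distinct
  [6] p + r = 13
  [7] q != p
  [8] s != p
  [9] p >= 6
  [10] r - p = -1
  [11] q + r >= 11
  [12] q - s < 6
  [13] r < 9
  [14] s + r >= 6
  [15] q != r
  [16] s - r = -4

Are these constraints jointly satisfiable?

The assignment p = 7, q = 5, r = 6, s = 2 works:
  constraint 1 holds since r - q = 1.
  constraint 4 holds since s + r = 8.
The rest check out directly.

Satisfiable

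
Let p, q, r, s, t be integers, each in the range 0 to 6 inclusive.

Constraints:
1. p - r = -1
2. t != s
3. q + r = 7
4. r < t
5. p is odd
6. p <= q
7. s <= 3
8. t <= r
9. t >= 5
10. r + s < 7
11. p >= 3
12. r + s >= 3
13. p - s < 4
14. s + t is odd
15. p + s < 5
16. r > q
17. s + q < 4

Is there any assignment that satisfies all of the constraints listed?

From constraints 6 and 11: q ≥ p ≥ 3. From constraints 8 and 9: r ≥ t ≥ 5. Hence q + r ≥ 8. But constraint 3 requires q + r = 7, and 7 < 8. Contradiction.

Unsatisfiable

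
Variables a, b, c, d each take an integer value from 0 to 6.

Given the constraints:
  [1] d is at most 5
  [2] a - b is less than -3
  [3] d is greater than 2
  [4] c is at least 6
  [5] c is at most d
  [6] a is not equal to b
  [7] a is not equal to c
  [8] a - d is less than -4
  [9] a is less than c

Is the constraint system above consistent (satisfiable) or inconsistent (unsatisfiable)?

From constraint 4: c ≥ 6. From constraints 1 and 5: c ≤ d and d ≤ 5, so c ≤ 5. But 5 < 6, so no value of c works.

Unsatisfiable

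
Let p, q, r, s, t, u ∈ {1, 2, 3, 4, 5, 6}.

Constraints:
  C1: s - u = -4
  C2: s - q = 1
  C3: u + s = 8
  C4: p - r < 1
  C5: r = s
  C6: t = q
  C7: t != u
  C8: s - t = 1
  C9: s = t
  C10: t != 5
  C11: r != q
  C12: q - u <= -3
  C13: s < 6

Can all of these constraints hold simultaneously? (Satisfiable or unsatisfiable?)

From constraints 5, 6, and 9, r = s = t = q, so r = q. But constraint 11 says r ≠ q. Contradiction.

Unsatisfiable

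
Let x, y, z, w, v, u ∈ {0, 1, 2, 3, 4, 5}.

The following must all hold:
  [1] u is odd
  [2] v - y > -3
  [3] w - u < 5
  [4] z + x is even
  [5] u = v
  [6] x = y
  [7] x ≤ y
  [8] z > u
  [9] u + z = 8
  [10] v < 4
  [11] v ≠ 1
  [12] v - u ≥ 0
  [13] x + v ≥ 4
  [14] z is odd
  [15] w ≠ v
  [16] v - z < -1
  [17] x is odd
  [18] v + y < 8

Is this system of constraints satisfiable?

Satisfiable

Take x = 3, y = 3, z = 5, w = 5, v = 3, u = 3. Then constraint 2: v - y = 0; constraint 3: w - u = 2; constraint 9: u + z = 8, and every other listed constraint is also met.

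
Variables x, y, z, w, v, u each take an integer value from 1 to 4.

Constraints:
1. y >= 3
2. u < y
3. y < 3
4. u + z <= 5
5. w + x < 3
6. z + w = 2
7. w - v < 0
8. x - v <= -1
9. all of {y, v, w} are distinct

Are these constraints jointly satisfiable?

From constraint 1: y ≥ 3. From constraint 3: y ≤ 2. But 2 < 3, so no value of y works.

Unsatisfiable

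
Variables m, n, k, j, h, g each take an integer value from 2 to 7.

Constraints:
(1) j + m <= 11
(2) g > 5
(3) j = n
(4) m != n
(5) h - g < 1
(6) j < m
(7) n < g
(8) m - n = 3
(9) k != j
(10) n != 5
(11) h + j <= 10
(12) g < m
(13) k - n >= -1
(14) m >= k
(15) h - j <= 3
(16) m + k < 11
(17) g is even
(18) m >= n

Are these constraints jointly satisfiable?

Satisfiable

Take m = 7, n = 4, k = 3, j = 4, h = 5, g = 6. Then constraint 1: j + m = 11; constraint 5: h - g = -1, and every other listed constraint is also met.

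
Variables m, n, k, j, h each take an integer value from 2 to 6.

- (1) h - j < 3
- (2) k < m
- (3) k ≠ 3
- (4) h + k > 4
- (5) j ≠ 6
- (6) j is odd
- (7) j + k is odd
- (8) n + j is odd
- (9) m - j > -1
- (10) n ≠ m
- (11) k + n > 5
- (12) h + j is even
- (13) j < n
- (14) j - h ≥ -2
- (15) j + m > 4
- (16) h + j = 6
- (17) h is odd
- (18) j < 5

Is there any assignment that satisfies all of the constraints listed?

Take m = 3, n = 6, k = 2, j = 3, h = 3. Then constraint 1: h - j = 0; constraint 4: h + k = 5, and every other listed constraint is also met.

Satisfiable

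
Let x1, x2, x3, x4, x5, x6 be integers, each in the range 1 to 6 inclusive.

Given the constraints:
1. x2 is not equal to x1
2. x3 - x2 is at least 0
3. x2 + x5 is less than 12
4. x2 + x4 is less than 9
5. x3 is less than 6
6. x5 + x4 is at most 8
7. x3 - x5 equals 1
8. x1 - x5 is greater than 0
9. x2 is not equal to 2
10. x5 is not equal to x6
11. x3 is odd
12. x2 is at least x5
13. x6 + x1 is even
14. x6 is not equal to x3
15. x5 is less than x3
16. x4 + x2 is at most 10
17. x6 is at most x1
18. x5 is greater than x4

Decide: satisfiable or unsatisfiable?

Satisfiable

Setting (x1, x2, x3, x4, x5, x6) = (6, 5, 5, 2, 4, 6) satisfies everything: constraint 2: x3 - x2 = 0; constraint 3: x2 + x5 = 9; constraint 4: x2 + x4 = 7, and the others follow.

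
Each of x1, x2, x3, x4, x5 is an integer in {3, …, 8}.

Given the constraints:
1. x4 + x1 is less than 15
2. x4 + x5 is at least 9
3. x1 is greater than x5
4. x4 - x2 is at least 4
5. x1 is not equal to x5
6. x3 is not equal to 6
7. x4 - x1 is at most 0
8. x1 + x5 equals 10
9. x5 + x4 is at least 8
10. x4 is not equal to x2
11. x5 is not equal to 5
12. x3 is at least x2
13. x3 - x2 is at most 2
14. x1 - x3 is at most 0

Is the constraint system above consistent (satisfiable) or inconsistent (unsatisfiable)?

Constraints 4, 7, 13, and 14 give x1 − x4 ≥ 0, x4 − x2 ≥ 4, x2 − x3 ≥ -2, x3 − x1 ≥ 0.
Adding all 4 inequalities: the left sides telescope to 0, and the right sides sum to 0 + 4 + (-2) + 0 = 2. So 0 ≥ 2, which is false.

Unsatisfiable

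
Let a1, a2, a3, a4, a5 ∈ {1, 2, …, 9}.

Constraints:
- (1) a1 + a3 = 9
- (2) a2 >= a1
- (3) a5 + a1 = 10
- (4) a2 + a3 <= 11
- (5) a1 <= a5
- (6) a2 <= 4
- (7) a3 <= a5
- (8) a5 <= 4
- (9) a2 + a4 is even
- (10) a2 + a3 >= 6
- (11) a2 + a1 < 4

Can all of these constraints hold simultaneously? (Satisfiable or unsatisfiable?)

From constraints 2 and 6: a1 ≤ a2 ≤ 4. From constraints 7 and 8: a3 ≤ a5 ≤ 4. Hence a1 + a3 ≤ 8. But constraint 1 requires a1 + a3 = 9, and 9 > 8. Contradiction.

Unsatisfiable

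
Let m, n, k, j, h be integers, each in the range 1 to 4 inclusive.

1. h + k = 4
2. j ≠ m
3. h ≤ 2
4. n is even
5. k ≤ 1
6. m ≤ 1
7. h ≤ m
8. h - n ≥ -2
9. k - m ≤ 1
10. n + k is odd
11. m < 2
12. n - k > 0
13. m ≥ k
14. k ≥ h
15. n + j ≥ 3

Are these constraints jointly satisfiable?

Unsatisfiable

From constraints 6 and 7: h ≤ m ≤ 1. From constraint 5: k ≤ 1. Hence h + k ≤ 2. But constraint 1 requires h + k = 4, and 4 > 2. Contradiction.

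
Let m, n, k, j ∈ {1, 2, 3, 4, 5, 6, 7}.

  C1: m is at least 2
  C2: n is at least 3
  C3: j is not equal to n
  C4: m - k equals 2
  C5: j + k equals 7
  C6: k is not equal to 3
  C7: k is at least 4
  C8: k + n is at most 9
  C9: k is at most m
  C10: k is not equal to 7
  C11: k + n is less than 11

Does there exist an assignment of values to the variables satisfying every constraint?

Setting (m, n, k, j) = (7, 3, 5, 2) satisfies everything: constraint 4: m - k = 2; constraint 5: j + k = 7; constraint 8: k + n = 8, and the others follow.

Satisfiable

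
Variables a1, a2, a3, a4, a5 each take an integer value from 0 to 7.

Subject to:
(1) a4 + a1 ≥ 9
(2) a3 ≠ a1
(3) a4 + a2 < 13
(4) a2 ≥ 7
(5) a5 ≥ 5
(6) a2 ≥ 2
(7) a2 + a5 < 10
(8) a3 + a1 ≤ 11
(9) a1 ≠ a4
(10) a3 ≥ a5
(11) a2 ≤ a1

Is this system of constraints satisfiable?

From constraints 5 and 10: a3 ≥ a5 ≥ 5. From constraints 4 and 11: a1 ≥ a2 ≥ 7. Hence a3 + a1 ≥ 12. But constraint 8 requires a3 + a1 ≤ 11, and 11 < 12. Contradiction.

Unsatisfiable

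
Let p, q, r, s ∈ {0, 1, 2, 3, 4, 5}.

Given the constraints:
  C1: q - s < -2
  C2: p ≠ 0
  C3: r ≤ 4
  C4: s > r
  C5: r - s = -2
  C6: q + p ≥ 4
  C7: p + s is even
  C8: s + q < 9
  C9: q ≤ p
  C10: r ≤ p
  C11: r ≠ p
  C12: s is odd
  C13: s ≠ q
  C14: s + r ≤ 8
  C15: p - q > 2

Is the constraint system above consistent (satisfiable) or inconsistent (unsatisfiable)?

Satisfiable

Take p = 5, q = 1, r = 3, s = 5. Then constraint 1: q - s = -4; constraint 5: r - s = -2; constraint 6: q + p = 6, and every other listed constraint is also met.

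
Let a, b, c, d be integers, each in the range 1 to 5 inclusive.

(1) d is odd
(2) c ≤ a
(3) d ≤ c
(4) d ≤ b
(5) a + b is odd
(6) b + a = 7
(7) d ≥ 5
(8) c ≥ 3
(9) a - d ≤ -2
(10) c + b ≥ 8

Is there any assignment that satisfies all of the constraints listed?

From constraints 4 and 7: b ≥ d ≥ 5. From constraints 2 and 8: a ≥ c ≥ 3. Hence b + a ≥ 8. But constraint 6 requires b + a = 7, and 7 < 8. Contradiction.

Unsatisfiable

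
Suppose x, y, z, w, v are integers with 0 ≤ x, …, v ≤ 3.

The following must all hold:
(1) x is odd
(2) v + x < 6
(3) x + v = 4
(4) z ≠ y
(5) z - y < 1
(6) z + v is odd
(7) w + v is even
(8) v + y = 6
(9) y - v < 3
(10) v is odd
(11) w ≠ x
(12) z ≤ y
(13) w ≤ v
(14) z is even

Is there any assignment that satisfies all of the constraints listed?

Satisfiable

One satisfying assignment is x = 1, y = 3, z = 2, w = 3, v = 3.
For the less obvious constraints — constraint 2: v + x = 4; constraint 3: x + v = 4 — and the others hold by inspection.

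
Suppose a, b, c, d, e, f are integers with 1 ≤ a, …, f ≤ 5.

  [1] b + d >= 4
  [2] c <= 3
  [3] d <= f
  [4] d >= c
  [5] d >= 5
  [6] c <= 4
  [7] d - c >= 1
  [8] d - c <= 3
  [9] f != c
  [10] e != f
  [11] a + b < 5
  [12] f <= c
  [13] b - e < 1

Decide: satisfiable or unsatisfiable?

Unsatisfiable

From constraints 3 and 5: f ≥ d and d ≥ 5, so f ≥ 5. From constraints 2 and 12: f ≤ c and c ≤ 3, so f ≤ 3. But 3 < 5, so no value of f works.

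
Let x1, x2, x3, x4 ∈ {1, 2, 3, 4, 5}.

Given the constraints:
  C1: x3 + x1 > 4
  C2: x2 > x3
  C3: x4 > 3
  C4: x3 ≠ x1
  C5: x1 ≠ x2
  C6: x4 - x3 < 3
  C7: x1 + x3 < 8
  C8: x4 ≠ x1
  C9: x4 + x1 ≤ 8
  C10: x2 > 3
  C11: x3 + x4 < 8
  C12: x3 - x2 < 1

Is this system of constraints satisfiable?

Satisfiable

Take x1 = 3, x2 = 4, x3 = 2, x4 = 4. Then constraint 1: x3 + x1 = 5; constraint 6: x4 - x3 = 2; constraint 7: x1 + x3 = 5, and every other listed constraint is also met.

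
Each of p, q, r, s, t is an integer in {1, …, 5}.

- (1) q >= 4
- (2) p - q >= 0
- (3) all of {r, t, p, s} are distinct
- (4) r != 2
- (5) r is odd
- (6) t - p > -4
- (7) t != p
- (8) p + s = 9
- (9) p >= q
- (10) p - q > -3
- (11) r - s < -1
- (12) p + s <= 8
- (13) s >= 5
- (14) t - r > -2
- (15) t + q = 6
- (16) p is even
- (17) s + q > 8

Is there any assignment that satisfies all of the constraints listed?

Unsatisfiable

From constraints 1 and 9: p ≥ q ≥ 4. From constraint 13: s ≥ 5. Hence p + s ≥ 9. But constraint 12 requires p + s ≤ 8, and 8 < 9. Contradiction.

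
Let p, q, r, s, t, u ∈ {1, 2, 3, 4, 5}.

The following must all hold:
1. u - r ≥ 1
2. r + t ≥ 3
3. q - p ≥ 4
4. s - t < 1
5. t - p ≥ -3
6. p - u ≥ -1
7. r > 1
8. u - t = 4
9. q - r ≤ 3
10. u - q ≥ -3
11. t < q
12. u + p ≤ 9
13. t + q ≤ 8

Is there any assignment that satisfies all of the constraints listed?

Constraints 1, 3, 6, and 9 give p − u ≥ -1, u − r ≥ 1, r − q ≥ -3, q − p ≥ 4.
Adding all 4 inequalities: the left sides telescope to 0, and the right sides sum to (-1) + 1 + (-3) + 4 = 1. So 0 ≥ 1, which is false.

Unsatisfiable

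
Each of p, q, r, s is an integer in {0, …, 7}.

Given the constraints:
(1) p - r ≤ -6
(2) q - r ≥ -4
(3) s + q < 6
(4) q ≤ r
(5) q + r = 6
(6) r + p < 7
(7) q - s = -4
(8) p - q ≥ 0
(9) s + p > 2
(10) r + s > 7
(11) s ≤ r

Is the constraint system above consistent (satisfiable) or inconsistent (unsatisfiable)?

Unsatisfiable

Constraints 1, 2, and 8 give r − p ≥ 6, p − q ≥ 0, q − r ≥ -4.
Adding all 3 inequalities: the left sides telescope to 0, and the right sides sum to 6 + 0 + (-4) = 2. So 0 ≥ 2, which is false.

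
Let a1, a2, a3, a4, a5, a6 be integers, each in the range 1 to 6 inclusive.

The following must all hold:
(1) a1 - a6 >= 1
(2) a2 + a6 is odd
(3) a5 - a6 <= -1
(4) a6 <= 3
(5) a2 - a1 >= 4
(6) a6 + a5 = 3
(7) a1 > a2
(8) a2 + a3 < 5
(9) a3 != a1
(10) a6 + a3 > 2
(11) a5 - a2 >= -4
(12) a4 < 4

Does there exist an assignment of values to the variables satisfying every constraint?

Unsatisfiable

Constraints 1, 3, 5, and 11 give a5 − a2 ≥ -4, a2 − a1 ≥ 4, a1 − a6 ≥ 1, a6 − a5 ≥ 1.
Adding all 4 inequalities: the left sides telescope to 0, and the right sides sum to (-4) + 4 + 1 + 1 = 2. So 0 ≥ 2, which is false.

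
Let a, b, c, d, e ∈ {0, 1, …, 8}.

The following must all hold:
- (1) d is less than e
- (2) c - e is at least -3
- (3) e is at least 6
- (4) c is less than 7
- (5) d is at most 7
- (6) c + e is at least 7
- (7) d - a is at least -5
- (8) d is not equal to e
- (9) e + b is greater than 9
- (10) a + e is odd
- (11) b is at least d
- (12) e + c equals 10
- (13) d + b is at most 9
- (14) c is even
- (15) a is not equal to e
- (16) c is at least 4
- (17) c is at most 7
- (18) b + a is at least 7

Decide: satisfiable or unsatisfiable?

Satisfiable

The assignment a = 5, b = 5, c = 4, d = 1, e = 6 works:
  constraint 2 holds since c - e = -2.
  constraint 6 holds since c + e = 10.
The rest check out directly.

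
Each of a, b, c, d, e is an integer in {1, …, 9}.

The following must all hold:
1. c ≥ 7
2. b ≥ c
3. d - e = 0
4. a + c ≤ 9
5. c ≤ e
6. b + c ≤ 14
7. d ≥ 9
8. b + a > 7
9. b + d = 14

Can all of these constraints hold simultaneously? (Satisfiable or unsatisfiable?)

From constraints 1 and 2: b ≥ c ≥ 7. From constraint 7: d ≥ 9. Hence b + d ≥ 16. But constraint 9 requires b + d = 14, and 14 < 16. Contradiction.

Unsatisfiable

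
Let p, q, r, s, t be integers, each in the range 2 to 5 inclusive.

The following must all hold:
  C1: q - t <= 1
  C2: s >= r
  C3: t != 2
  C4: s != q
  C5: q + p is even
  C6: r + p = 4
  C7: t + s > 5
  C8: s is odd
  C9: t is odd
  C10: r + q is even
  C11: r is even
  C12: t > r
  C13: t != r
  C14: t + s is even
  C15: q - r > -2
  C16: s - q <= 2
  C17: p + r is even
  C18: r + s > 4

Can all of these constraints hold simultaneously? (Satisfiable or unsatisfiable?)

Setting (p, q, r, s, t) = (2, 2, 2, 3, 3) satisfies everything: constraint 1: q - t = -1; constraint 6: r + p = 4, and the others follow.

Satisfiable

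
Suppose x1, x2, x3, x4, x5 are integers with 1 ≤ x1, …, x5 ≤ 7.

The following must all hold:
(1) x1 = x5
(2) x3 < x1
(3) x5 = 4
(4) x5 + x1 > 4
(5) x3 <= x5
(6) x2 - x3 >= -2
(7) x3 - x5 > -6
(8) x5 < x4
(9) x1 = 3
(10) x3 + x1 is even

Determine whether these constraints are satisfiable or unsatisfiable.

Constraint 9 fixes x1 = 3 and constraint 3 fixes x5 = 4, but constraint 1 requires x1 = x5. Since 3 ≠ 4, contradiction.

Unsatisfiable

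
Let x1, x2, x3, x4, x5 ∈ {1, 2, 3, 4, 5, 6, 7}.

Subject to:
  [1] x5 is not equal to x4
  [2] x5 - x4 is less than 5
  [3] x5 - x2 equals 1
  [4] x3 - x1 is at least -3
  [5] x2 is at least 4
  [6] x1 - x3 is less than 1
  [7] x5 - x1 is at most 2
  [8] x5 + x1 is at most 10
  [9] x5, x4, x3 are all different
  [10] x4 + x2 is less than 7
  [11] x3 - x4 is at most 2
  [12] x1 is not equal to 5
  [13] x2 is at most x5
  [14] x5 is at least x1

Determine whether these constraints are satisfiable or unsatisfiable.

Setting (x1, x2, x3, x4, x5) = (4, 4, 4, 2, 5) satisfies everything: constraint 2: x5 - x4 = 3; constraint 3: x5 - x2 = 1; constraint 4: x3 - x1 = 0, and the others follow.

Satisfiable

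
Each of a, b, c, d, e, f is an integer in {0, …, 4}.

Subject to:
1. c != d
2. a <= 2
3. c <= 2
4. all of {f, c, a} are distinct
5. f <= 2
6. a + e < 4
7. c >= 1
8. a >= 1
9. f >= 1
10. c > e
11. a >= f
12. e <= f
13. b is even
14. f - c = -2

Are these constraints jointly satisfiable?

Constraints 2, 3, 5, 7, 8, and 9 confine each of f, c, a to the 2 values {1, 2}.
Constraint 4 requires all 3 of them to be distinct, but only 2 values are available — impossible by the pigeonhole principle.

Unsatisfiable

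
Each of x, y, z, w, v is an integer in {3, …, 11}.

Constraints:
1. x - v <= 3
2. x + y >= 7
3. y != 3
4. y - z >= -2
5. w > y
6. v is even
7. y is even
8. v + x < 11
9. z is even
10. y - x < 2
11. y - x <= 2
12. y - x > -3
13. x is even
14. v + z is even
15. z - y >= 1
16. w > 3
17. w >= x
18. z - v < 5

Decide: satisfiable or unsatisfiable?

Take x = 4, y = 4, z = 6, w = 5, v = 4. Then constraint 1: x - v = 0; constraint 2: x + y = 8, and every other listed constraint is also met.

Satisfiable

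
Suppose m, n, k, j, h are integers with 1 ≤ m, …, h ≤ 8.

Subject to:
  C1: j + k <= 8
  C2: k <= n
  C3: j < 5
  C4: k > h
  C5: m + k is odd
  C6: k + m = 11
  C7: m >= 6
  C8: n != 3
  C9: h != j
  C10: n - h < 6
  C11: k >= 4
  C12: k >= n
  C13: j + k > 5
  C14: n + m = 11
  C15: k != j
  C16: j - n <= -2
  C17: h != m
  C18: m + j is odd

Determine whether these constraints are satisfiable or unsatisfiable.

Satisfiable

Take m = 6, n = 5, k = 5, j = 1, h = 2. Then constraint 1: j + k = 6; constraint 6: k + m = 11, and every other listed constraint is also met.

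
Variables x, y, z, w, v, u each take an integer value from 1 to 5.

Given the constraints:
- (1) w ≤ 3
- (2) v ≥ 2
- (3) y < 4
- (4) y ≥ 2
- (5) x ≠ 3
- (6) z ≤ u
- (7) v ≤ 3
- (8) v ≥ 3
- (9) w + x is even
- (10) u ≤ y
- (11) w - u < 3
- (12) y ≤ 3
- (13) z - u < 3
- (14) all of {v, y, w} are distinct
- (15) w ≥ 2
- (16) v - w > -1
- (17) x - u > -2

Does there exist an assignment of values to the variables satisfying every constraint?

Unsatisfiable

Constraints 1, 2, 4, 7, 12, and 15 confine each of v, y, w to the 2 values {2, 3}.
Constraint 14 requires all 3 of them to be distinct, but only 2 values are available — impossible by the pigeonhole principle.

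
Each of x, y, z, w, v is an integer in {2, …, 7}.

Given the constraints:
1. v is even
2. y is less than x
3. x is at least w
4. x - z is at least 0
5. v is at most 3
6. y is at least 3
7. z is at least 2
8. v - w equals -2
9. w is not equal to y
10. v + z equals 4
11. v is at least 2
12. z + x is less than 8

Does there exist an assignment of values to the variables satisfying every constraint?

Satisfiable

Setting (x, y, z, w, v) = (4, 3, 2, 4, 2) satisfies everything: constraint 4: x - z = 2; constraint 8: v - w = -2; constraint 10: v + z = 4, and the others follow.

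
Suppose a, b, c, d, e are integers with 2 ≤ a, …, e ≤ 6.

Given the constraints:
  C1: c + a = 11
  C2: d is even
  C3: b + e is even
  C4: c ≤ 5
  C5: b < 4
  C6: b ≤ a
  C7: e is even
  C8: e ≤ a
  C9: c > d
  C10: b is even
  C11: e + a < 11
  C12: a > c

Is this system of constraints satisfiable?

Setting (a, b, c, d, e) = (6, 2, 5, 2, 2) satisfies everything: constraint 1: c + a = 11; constraint 2: d = 2 is even; constraint 11: e + a = 8, and the others follow.

Satisfiable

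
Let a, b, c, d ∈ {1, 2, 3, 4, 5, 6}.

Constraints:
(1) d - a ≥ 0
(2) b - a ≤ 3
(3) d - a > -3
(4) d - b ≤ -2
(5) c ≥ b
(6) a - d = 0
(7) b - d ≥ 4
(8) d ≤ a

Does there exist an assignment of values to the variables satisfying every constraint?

Unsatisfiable

Constraints 1, 2, and 7 give b − d ≥ 4, d − a ≥ 0, a − b ≥ -3.
Adding all 3 inequalities: the left sides telescope to 0, and the right sides sum to 4 + 0 + (-3) = 1. So 0 ≥ 1, which is false.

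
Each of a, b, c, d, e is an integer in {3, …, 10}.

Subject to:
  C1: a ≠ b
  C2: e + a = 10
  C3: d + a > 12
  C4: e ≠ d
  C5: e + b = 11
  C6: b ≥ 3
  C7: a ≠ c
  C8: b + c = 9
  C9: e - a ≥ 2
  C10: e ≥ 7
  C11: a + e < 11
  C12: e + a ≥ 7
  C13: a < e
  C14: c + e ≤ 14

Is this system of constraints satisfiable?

Take a = 3, b = 4, c = 5, d = 10, e = 7. Then constraint 2: e + a = 10; constraint 3: d + a = 13; constraint 5: e + b = 11, and every other listed constraint is also met.

Satisfiable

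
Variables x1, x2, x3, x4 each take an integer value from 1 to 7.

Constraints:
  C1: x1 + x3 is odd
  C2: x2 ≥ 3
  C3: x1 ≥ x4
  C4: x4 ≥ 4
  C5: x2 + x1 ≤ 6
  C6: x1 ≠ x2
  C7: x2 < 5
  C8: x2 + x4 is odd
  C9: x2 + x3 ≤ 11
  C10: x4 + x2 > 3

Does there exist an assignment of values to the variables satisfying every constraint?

From constraint 2: x2 ≥ 3. From constraints 3 and 4: x1 ≥ x4 ≥ 4. Hence x2 + x1 ≥ 7. But constraint 5 requires x2 + x1 ≤ 6, and 6 < 7. Contradiction.

Unsatisfiable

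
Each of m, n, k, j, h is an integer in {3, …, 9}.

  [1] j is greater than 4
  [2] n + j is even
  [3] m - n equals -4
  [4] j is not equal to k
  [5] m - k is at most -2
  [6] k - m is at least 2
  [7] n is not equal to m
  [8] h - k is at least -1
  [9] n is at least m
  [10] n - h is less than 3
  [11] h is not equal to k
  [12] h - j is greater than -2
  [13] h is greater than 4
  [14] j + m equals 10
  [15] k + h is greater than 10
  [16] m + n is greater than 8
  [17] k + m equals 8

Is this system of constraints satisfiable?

Take m = 3, n = 7, k = 5, j = 7, h = 7. Then constraint 3: m - n = -4; constraint 5: m - k = -2, and every other listed constraint is also met.

Satisfiable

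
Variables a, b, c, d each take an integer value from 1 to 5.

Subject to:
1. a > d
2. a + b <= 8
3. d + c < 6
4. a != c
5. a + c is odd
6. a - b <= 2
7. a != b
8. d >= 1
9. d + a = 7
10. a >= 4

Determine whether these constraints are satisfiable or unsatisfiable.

One satisfying assignment is a = 5, b = 3, c = 2, d = 2.
For the less obvious constraints — constraint 2: a + b = 8; constraint 3: d + c = 4; constraint 6: a - b = 2 — and the others hold by inspection.

Satisfiable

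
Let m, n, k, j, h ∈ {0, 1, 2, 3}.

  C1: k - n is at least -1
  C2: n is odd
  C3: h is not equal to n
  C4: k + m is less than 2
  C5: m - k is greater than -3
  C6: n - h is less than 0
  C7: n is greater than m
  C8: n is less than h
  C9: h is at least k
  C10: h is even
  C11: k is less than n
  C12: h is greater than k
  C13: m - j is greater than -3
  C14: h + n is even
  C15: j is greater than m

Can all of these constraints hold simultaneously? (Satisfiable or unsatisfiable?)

Unsatisfiable

Constraint 10 makes h even and constraint 2 makes n odd, so h + n must be odd. Constraint 14 says h + n is even — contradiction.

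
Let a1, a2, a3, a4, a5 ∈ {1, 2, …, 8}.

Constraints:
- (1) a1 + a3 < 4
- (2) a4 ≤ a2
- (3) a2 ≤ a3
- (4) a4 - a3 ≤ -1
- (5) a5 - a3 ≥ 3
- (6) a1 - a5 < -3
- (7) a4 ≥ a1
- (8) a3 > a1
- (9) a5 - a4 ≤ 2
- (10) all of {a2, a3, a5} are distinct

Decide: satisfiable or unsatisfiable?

Unsatisfiable

Constraints 4, 5, and 9 give a3 − a4 ≥ 1, a4 − a5 ≥ -2, a5 − a3 ≥ 3.
Adding all 3 inequalities: the left sides telescope to 0, and the right sides sum to 1 + (-2) + 3 = 2. So 0 ≥ 2, which is false.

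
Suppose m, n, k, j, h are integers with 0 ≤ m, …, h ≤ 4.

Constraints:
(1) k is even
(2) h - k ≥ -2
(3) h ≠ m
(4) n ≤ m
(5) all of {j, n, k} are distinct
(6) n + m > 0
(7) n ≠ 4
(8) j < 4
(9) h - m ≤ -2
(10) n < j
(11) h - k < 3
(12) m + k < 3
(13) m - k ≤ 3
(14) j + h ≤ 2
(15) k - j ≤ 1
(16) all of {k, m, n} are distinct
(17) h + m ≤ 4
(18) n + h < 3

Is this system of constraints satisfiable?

Satisfiable

Try m = 2, n = 1, k = 0, j = 2, h = 0.
Check constraint 2: h - k = 0; constraint 6: n + m = 3. The remaining constraints are straightforward to verify.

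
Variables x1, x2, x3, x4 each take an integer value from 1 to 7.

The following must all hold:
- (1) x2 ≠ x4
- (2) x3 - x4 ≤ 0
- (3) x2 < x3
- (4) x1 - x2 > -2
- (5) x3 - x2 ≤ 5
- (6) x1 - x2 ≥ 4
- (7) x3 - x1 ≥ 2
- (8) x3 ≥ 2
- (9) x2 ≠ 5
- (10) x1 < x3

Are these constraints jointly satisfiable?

Constraints 5, 6, and 7 give x2 − x3 ≥ -5, x3 − x1 ≥ 2, x1 − x2 ≥ 4.
Adding all 3 inequalities: the left sides telescope to 0, and the right sides sum to (-5) + 2 + 4 = 1. So 0 ≥ 1, which is false.

Unsatisfiable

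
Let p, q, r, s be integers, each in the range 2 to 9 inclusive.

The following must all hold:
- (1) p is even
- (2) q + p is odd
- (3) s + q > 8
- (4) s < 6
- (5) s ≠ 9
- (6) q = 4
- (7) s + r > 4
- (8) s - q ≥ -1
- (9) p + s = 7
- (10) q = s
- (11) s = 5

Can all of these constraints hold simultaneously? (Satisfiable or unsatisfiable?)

Unsatisfiable

Constraint 6 fixes q = 4 and constraint 11 fixes s = 5, but constraint 10 requires q = s. Since 4 ≠ 5, contradiction.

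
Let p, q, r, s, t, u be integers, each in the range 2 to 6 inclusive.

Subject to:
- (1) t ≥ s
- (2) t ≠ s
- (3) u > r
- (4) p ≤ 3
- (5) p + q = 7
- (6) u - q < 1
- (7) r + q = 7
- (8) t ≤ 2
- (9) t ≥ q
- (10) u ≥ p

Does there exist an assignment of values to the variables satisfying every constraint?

From constraint 4: p ≤ 3. From constraints 8 and 9: q ≤ t ≤ 2. Hence p + q ≤ 5. But constraint 5 requires p + q = 7, and 7 > 5. Contradiction.

Unsatisfiable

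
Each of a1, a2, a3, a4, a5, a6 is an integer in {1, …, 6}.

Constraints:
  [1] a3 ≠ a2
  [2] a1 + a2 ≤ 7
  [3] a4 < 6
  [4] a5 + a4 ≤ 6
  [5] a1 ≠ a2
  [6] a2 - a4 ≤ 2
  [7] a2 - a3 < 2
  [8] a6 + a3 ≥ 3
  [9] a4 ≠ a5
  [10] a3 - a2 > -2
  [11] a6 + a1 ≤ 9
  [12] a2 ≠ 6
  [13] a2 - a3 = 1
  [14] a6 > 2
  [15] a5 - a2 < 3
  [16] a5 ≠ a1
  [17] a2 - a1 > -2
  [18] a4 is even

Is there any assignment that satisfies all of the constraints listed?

Satisfiable

The assignment a1 = 3, a2 = 2, a3 = 1, a4 = 2, a5 = 4, a6 = 4 works:
  constraint 2 holds since a1 + a2 = 5.
  constraint 4 holds since a5 + a4 = 6.
The rest check out directly.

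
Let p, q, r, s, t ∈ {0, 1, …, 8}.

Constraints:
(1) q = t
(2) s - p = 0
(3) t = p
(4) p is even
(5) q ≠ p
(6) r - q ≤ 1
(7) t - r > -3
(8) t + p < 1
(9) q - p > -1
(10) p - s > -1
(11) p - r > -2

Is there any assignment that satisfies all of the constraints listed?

From constraints 1 and 3, q = t = p, so q = p. But constraint 5 says q ≠ p. Contradiction.

Unsatisfiable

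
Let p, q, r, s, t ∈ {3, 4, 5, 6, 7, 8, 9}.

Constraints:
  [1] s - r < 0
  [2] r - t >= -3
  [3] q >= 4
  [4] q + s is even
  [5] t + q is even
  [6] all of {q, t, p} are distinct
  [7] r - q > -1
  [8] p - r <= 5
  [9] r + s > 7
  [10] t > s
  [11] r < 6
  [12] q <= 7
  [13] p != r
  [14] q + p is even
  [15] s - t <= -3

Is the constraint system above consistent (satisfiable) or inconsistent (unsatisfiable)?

Satisfiable

Setting (p, q, r, s, t) = (9, 5, 5, 3, 7) satisfies everything: constraint 1: s - r = -2; constraint 2: r - t = -2; constraint 7: r - q = 0, and the others follow.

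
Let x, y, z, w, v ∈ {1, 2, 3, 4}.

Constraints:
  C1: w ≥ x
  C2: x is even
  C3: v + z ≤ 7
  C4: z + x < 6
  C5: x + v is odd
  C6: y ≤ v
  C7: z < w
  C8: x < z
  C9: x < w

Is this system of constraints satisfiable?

Satisfiable

Setting (x, y, z, w, v) = (2, 1, 3, 4, 1) satisfies everything: constraint 3: v + z = 4; constraint 4: z + x = 5, and the others follow.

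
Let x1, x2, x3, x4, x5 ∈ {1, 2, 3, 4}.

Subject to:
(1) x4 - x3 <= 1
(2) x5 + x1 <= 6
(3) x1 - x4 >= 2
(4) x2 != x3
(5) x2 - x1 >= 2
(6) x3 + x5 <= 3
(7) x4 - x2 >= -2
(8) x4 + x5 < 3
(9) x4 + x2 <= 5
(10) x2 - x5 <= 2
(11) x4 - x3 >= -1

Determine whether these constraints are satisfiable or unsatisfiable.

Unsatisfiable

Constraints 3, 5, and 7 give x1 − x4 ≥ 2, x4 − x2 ≥ -2, x2 − x1 ≥ 2.
Adding all 3 inequalities: the left sides telescope to 0, and the right sides sum to 2 + (-2) + 2 = 2. So 0 ≥ 2, which is false.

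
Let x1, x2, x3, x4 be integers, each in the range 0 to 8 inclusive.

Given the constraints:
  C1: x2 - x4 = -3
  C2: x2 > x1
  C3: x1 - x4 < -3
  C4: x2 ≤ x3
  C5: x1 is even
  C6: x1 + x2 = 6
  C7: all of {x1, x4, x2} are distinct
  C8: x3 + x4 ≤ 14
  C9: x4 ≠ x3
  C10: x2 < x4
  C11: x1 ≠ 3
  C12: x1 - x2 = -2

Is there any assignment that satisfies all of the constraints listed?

Satisfiable

The assignment x1 = 2, x2 = 4, x3 = 4, x4 = 7 works:
  constraint 1 holds since x2 - x4 = -3.
  constraint 3 holds since x1 - x4 = -5.
The rest check out directly.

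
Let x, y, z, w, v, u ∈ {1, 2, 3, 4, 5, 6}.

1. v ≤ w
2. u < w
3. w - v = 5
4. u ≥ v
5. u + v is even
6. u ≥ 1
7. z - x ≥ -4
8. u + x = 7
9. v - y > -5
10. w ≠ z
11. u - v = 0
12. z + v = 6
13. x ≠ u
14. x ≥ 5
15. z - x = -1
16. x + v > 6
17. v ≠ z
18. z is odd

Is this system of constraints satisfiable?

Satisfiable

One satisfying assignment is x = 6, y = 5, z = 5, w = 6, v = 1, u = 1.
For the less obvious constraints — constraint 3: w - v = 5; constraint 7: z - x = -1; constraint 8: u + x = 7 — and the others hold by inspection.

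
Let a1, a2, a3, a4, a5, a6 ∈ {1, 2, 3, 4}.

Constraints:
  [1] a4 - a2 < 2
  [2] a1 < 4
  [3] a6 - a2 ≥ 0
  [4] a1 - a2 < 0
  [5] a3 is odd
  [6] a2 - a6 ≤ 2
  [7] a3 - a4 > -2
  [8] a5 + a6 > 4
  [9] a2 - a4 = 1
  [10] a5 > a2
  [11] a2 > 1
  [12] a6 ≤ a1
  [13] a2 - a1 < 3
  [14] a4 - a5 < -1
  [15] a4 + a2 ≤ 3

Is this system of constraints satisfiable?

Constraints 3, 4, and 12 give a2 ≤ a6, a6 ≤ a1, a1 < a2. Chaining: a2 ≤ a6 ≤ a1 < a2, which forces a2 < a2 — impossible.

Unsatisfiable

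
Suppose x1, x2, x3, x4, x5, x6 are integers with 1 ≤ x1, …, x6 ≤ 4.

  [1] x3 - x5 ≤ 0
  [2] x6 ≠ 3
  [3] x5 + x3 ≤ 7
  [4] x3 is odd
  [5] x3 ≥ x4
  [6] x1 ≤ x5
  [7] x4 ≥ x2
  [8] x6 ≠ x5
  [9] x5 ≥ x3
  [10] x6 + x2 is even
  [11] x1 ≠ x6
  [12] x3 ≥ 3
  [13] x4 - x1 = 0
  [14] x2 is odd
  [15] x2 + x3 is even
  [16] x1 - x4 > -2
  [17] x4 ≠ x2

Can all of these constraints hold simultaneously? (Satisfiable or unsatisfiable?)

Setting (x1, x2, x3, x4, x5, x6) = (3, 1, 3, 3, 3, 1) satisfies everything: constraint 1: x3 - x5 = 0; constraint 3: x5 + x3 = 6, and the others follow.

Satisfiable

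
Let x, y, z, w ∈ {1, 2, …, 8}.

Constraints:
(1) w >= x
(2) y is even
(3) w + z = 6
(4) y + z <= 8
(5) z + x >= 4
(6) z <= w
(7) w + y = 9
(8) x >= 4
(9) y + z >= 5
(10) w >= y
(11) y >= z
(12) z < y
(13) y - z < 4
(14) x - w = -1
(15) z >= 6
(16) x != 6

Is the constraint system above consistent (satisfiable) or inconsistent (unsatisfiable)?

Unsatisfiable

From constraints 1 and 8: w ≥ x ≥ 4. From constraints 11 and 15: y ≥ z ≥ 6. Hence w + y ≥ 10. But constraint 7 requires w + y = 9, and 9 < 10. Contradiction.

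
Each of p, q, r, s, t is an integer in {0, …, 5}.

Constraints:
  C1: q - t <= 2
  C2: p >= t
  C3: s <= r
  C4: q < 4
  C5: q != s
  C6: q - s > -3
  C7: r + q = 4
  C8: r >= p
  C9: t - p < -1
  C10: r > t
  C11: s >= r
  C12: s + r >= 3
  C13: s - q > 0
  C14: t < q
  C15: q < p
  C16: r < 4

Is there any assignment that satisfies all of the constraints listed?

Satisfiable

Setting (p, q, r, s, t) = (2, 1, 3, 3, 0) satisfies everything: constraint 1: q - t = 1; constraint 6: q - s = -2, and the others follow.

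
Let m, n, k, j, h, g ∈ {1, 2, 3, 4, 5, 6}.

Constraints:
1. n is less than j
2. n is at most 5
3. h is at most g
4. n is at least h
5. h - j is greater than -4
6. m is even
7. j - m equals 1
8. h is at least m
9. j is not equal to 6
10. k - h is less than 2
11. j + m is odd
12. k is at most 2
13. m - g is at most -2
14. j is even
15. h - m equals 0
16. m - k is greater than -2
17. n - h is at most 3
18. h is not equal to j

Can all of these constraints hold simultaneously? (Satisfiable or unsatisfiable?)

Constraint 14 makes j even and constraint 6 makes m even, so j + m must be even. Constraint 11 says j + m is odd — contradiction.

Unsatisfiable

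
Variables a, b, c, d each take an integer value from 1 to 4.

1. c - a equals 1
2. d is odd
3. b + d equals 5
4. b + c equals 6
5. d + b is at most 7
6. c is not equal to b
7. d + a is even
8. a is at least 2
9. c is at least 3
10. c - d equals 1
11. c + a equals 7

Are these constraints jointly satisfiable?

One satisfying assignment is a = 3, b = 2, c = 4, d = 3.
For the less obvious constraints — constraint 1: c - a = 1; constraint 3: b + d = 5; constraint 4: b + c = 6 — and the others hold by inspection.

Satisfiable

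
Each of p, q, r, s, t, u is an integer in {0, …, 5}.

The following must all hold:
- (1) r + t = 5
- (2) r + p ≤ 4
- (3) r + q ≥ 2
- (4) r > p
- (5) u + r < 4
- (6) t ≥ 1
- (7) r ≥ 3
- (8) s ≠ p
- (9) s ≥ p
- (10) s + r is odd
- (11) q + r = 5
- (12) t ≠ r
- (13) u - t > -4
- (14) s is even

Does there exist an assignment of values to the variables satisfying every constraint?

Satisfiable

Take p = 1, q = 2, r = 3, s = 2, t = 2, u = 0. Then constraint 1: r + t = 5; constraint 2: r + p = 4, and every other listed constraint is also met.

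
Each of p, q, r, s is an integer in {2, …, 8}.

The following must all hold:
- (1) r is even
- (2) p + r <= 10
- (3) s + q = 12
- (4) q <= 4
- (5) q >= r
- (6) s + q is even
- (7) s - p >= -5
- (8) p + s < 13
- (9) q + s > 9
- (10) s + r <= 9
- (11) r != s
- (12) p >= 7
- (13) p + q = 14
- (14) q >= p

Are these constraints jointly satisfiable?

Unsatisfiable

From constraint 12: p ≥ 7. From constraints 4 and 14: p ≤ q and q ≤ 4, so p ≤ 4. But 4 < 7, so no value of p works.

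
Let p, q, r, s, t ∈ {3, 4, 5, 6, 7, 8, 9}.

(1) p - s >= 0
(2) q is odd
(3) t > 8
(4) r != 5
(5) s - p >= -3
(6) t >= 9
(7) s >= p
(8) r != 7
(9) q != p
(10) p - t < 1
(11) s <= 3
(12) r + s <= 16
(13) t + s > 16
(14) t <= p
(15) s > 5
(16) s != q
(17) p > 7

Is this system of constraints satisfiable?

From constraints 6 and 14: p ≥ t and t ≥ 9, so p ≥ 9. From constraints 7 and 11: p ≤ s and s ≤ 3, so p ≤ 3. But 3 < 9, so no value of p works.

Unsatisfiable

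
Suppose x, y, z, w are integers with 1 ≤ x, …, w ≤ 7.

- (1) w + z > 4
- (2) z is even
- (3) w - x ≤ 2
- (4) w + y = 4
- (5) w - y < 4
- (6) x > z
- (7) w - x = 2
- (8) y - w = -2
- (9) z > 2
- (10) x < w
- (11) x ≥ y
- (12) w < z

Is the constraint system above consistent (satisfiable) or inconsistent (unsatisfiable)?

Unsatisfiable

Constraints 6, 10, and 12 give z < x, x < w, w < z. Chaining: z < x < w < z, which forces z < z — impossible.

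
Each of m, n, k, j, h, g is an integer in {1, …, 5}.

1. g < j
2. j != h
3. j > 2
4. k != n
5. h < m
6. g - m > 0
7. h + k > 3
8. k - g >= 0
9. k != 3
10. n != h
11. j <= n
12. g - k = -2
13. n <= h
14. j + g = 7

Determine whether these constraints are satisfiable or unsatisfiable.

Constraints 1, 5, 6, 11, and 13 give h < m, m < g, g < j, j ≤ n, n ≤ h. Chaining: h < m < g < j ≤ n ≤ h, which forces h < h — impossible.

Unsatisfiable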